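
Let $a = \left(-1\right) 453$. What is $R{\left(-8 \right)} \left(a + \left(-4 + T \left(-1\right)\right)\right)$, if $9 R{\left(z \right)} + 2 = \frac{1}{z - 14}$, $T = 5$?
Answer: $105$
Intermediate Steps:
$a = -453$
$R{\left(z \right)} = - \frac{2}{9} + \frac{1}{9 \left(-14 + z\right)}$ ($R{\left(z \right)} = - \frac{2}{9} + \frac{1}{9 \left(z - 14\right)} = - \frac{2}{9} + \frac{1}{9 \left(-14 + z\right)}$)
$R{\left(-8 \right)} \left(a + \left(-4 + T \left(-1\right)\right)\right) = \frac{29 - -16}{9 \left(-14 - 8\right)} \left(-453 + \left(-4 + 5 \left(-1\right)\right)\right) = \frac{29 + 16}{9 \left(-22\right)} \left(-453 - 9\right) = \frac{1}{9} \left(- \frac{1}{22}\right) 45 \left(-453 - 9\right) = \left(- \frac{5}{22}\right) \left(-462\right) = 105$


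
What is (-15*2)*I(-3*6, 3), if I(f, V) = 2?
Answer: -60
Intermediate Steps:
(-15*2)*I(-3*6, 3) = -15*2*2 = -30*2 = -60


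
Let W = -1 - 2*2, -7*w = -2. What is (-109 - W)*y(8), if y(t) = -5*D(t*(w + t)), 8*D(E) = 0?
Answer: 0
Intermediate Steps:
w = 2/7 (w = -⅐*(-2) = 2/7 ≈ 0.28571)
W = -5 (W = -1 - 4 = -5)
D(E) = 0 (D(E) = (⅛)*0 = 0)
y(t) = 0 (y(t) = -5*0 = 0)
(-109 - W)*y(8) = (-109 - 1*(-5))*0 = (-109 + 5)*0 = -104*0 = 0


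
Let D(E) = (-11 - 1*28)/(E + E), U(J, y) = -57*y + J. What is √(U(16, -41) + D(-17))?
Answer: √2721394/34 ≈ 48.520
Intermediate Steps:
U(J, y) = J - 57*y
D(E) = -39/(2*E) (D(E) = (-11 - 28)/((2*E)) = -39/(2*E))
√(U(16, -41) + D(-17)) = √((16 - 57*(-41)) - 39/2/(-17)) = √((16 + 2337) - 39/2*(-1/17)) = √(2353 + 39/34) = √(80041/34) = √2721394/34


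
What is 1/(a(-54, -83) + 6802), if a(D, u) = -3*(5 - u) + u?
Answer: 1/6455 ≈ 0.00015492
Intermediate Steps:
a(D, u) = -15 + 4*u (a(D, u) = (-15 + 3*u) + u = -15 + 4*u)
1/(a(-54, -83) + 6802) = 1/((-15 + 4*(-83)) + 6802) = 1/((-15 - 332) + 6802) = 1/(-347 + 6802) = 1/6455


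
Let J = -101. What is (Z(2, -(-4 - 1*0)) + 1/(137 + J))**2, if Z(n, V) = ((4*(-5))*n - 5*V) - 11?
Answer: 6528025/1296 ≈ 5037.1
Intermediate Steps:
Z(n, V) = -11 - 20*n - 5*V (Z(n, V) = (-20*n - 5*V) - 11 = -11 - 20*n - 5*V)
(Z(2, -(-4 - 1*0)) + 1/(137 + J))**2 = ((-11 - 20*2 - (-5)*(-4 - 1*0)) + 1/(137 - 101))**2 = ((-11 - 40 - (-5)*(-4 + 0)) + 1/36)**2 = ((-11 - 40 - (-5)*(-4)) + 1/36)**2 = ((-11 - 40 - 5*4) + 1/36)**2 = ((-11 - 40 - 20) + 1/36)**2 = (-71 + 1/36)**2 = (-2555/36)**2 = 6528025/1296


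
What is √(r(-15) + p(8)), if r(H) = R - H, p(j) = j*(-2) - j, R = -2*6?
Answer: I*√21 ≈ 4.5826*I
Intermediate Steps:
R = -12
p(j) = -3*j (p(j) = -2*j - j = -3*j)
r(H) = -12 - H
√(r(-15) + p(8)) = √((-12 - 1*(-15)) - 3*8) = √((-12 + 15) - 24) = √(3 - 24) = √(-21) = I*√21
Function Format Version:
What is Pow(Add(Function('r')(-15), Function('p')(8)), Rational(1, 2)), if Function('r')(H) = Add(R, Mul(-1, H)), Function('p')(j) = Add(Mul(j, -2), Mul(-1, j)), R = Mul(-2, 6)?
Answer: Mul(I, Pow(21, Rational(1, 2))) ≈ Mul(4.5826, I)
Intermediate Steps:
R = -12
Function('p')(j) = Mul(-3, j) (Function('p')(j) = Add(Mul(-2, j), Mul(-1, j)) = Mul(-3, j))
Function('r')(H) = Add(-12, Mul(-1, H))
Pow(Add(Function('r')(-15), Function('p')(8)), Rational(1, 2)) = Pow(Add(Add(-12, Mul(-1, -15)), Mul(-3, 8)), Rational(1, 2)) = Pow(Add(Add(-12, 15), -24), Rational(1, 2)) = Pow(Add(3, -24), Rational(1, 2)) = Pow(-21, Rational(1, 2)) = Mul(I, Pow(21, Rational(1, 2)))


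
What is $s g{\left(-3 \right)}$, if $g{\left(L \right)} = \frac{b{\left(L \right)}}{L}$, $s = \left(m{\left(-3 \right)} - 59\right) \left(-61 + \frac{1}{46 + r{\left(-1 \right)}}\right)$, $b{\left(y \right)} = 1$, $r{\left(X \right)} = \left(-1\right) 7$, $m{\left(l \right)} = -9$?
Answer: $- \frac{161704}{117} \approx -1382.1$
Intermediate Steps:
$r{\left(X \right)} = -7$
$s = \frac{161704}{39}$ ($s = \left(-9 - 59\right) \left(-61 + \frac{1}{46 - 7}\right) = - 68 \left(-61 + \frac{1}{39}\right) = \left(-68\right) \left(- \frac{2378}{39}\right) = \frac{161704}{39} \approx 4146.3$)
$g{\left(L \right)} = \frac{1}{L}$ ($g{\left(L \right)} = 1 \frac{1}{L} = \frac{1}{L}$)
$s g{\left(-3 \right)} = \frac{161704}{39 \left(-3\right)} = \frac{161704}{39} \left(- \frac{1}{3}\right) = - \frac{161704}{117}$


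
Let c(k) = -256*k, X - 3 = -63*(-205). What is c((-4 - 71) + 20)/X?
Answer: 7040/6459 ≈ 1.0900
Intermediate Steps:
X = 12918 (X = 3 - 63*(-205) = 3 + 12915 = 12918)
c((-4 - 71) + 20)/X = -256*((-4 - 71) + 20)/12918 = -256*(-75 + 20)*(1/12918) = -256*(-55)*(1/12918) = 14080*(1/12918) = 7040/6459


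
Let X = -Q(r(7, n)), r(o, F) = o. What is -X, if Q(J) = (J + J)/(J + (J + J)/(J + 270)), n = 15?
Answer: 554/279 ≈ 1.9857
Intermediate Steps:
Q(J) = 2*J/(J + 2*J/(270 + J)) (Q(J) = (2*J)/(J + (2*J)/(270 + J)) = (2*J)/(J + 2*J/(270 + J)) = 2*J/(J + 2*J/(270 + J)))
X = -554/279 (X = -2*(270 + 7)/(272 + 7) = -2*277/279 = -1*554/279 = -554/279 ≈ -1.9857)
-X = -1*(-554/279) = 554/279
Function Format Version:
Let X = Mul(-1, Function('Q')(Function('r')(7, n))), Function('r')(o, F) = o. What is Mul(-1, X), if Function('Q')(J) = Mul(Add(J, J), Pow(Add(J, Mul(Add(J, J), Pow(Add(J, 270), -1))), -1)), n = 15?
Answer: Rational(554, 279) ≈ 1.9857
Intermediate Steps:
Function('Q')(J) = Mul(2, J, Pow(Add(J, Mul(2, J, Pow(Add(270, J), -1))), -1)) (Function('Q')(J) = Mul(Mul(2, J), Pow(Add(J, Mul(Mul(2, J), Pow(Add(270, J), -1))), -1)) = Mul(Mul(2, J), Pow(Add(J, Mul(2, J, Pow(Add(270, J), -1))), -1)) = Mul(2, J, Pow(Add(J, Mul(2, J, Pow(Add(270, J), -1))), -1)))
X = Rational(-554, 279) (X = Mul(-1, Mul(2, Pow(Add(272, 7), -1), Add(270, 7))) = Mul(-1, Mul(2, Pow(279, -1), 277)) = Mul(-1, Mul(2, Rational(1, 279), 277)) = Mul(-1, Rational(554, 279)) = Rational(-554, 279) ≈ -1.9857)
Mul(-1, X) = Mul(-1, Rational(-554, 279)) = Rational(554, 279)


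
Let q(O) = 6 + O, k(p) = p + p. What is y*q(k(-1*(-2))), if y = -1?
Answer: -10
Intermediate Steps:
k(p) = 2*p
y*q(k(-1*(-2))) = -(6 + 2*(-1*(-2))) = -(6 + 2*2) = -(6 + 4) = -1*10 = -10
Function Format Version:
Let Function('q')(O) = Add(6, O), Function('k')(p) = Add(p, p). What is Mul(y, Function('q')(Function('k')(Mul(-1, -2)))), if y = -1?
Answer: -10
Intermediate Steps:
Function('k')(p) = Mul(2, p)
Mul(y, Function('q')(Function('k')(Mul(-1, -2)))) = Mul(-1, Add(6, Mul(2, Mul(-1, -2)))) = Mul(-1, Add(6, Mul(2, 2))) = Mul(-1, Add(6, 4)) = Mul(-1, 10) = -10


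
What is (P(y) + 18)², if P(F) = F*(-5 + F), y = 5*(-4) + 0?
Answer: 268324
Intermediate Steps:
y = -20 (y = -20 + 0 = -20)
(P(y) + 18)² = (-20*(-5 - 20) + 18)² = (-20*(-25) + 18)² = (500 + 18)² = 518² = 268324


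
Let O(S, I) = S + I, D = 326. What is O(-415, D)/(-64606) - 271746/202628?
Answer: -2192298523/1636373071 ≈ -1.3397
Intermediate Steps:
O(S, I) = I + S
O(-415, D)/(-64606) - 271746/202628 = (326 - 415)/(-64606) - 271746/202628 = -89*(-1/64606) - 271746*1/202628 = 89/64606 - 135873/101314 = -2192298523/1636373071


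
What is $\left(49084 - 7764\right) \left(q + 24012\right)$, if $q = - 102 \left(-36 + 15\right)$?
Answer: $1080683280$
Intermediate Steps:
$q = 2142$ ($q = \left(-102\right) \left(-21\right) = 2142$)
$\left(49084 - 7764\right) \left(q + 24012\right) = \left(49084 - 7764\right) \left(2142 + 24012\right) = 41320 \cdot 26154 = 1080683280$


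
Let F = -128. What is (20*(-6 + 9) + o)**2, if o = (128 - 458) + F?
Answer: 158404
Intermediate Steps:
o = -458 (o = (128 - 458) - 128 = -330 - 128 = -458)
(20*(-6 + 9) + o)**2 = (20*(-6 + 9) - 458)**2 = (20*3 - 458)**2 = (60 - 458)**2 = (-398)**2 = 158404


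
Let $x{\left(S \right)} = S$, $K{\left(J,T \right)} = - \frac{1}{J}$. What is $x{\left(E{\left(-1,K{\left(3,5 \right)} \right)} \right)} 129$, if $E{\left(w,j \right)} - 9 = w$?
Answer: $1032$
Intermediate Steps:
$E{\left(w,j \right)} = 9 + w$
$x{\left(E{\left(-1,K{\left(3,5 \right)} \right)} \right)} 129 = \left(9 - 1\right) 129 = 8 \cdot 129 = 1032$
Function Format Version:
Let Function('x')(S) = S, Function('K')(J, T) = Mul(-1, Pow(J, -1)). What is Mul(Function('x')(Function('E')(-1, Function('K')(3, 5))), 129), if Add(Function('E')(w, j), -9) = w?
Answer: 1032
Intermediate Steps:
Function('E')(w, j) = Add(9, w)
Mul(Function('x')(Function('E')(-1, Function('K')(3, 5))), 129) = Mul(Add(9, -1), 129) = Mul(8, 129) = 1032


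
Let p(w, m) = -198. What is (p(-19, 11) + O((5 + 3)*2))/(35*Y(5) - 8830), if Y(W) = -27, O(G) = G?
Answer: 182/9775 ≈ 0.018619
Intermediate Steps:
(p(-19, 11) + O((5 + 3)*2))/(35*Y(5) - 8830) = (-198 + (5 + 3)*2)/(35*(-27) - 8830) = (-198 + 8*2)/(-945 - 8830) = (-198 + 16)/(-9775) = -182*(-1/9775) = 182/9775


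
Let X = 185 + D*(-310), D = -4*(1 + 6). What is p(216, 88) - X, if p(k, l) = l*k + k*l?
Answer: 29151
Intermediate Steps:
D = -28 (D = -4*7 = -28)
p(k, l) = 2*k*l (p(k, l) = k*l + k*l = 2*k*l)
X = 8865 (X = 185 - 28*(-310) = 185 + 8680 = 8865)
p(216, 88) - X = 2*216*88 - 1*8865 = 38016 - 8865 = 29151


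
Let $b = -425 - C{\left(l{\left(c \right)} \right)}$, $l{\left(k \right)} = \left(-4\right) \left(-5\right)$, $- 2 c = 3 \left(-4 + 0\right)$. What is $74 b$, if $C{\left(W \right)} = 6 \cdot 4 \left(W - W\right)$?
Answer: $-31450$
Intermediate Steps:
$c = 6$ ($c = - \frac{3 \left(-4 + 0\right)}{2} = - \frac{3 \left(-4\right)}{2} = \left(- \frac{1}{2}\right) \left(-12\right) = 6$)
$l{\left(k \right)} = 20$
$C{\left(W \right)} = 0$ ($C{\left(W \right)} = 24 \cdot 0 = 0$)
$b = -425$ ($b = -425 - 0 = -425 + 0 = -425$)
$74 b = 74 \left(-425\right) = -31450$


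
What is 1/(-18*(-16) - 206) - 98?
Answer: -8035/82 ≈ -97.988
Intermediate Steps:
1/(-18*(-16) - 206) - 98 = 1/(288 - 206) - 98 = 1/82 - 98 = -8035/82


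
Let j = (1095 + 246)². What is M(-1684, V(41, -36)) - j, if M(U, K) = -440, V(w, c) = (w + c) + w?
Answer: -1798721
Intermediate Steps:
V(w, c) = c + 2*w (V(w, c) = (c + w) + w = c + 2*w)
j = 1798281 (j = 1341² = 1798281)
M(-1684, V(41, -36)) - j = -440 - 1*1798281 = -440 - 1798281 = -1798721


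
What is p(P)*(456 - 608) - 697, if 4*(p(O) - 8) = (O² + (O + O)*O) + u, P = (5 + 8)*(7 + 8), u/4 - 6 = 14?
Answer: -4339803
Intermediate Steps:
u = 80 (u = 24 + 4*14 = 24 + 56 = 80)
P = 195 (P = 13*15 = 195)
p(O) = 28 + 3*O²/4 (p(O) = 8 + ((O² + (O + O)*O) + 80)/4 = 8 + ((O² + (2*O)*O) + 80)/4 = 8 + ((O² + 2*O²) + 80)/4 = 8 + (3*O² + 80)/4 = 8 + (80 + 3*O²)/4 = 8 + (20 + 3*O²/4) = 28 + 3*O²/4)
p(P)*(456 - 608) - 697 = (28 + (¾)*195²)*(456 - 608) - 697 = (28 + (¾)*38025)*(-152) - 697 = (28 + 114075/4)*(-152) - 697 = (114187/4)*(-152) - 697 = -4339106 - 697 = -4339803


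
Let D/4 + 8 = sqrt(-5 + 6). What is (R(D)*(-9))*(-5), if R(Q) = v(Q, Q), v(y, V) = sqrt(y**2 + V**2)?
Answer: 1260*sqrt(2) ≈ 1781.9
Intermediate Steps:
D = -28 (D = -32 + 4*sqrt(-5 + 6) = -32 + 4*sqrt(1) = -32 + 4*1 = -32 + 4 = -28)
v(y, V) = sqrt(V**2 + y**2)
R(Q) = sqrt(2)*sqrt(Q**2) (R(Q) = sqrt(Q**2 + Q**2) = sqrt(2*Q**2) = sqrt(2)*sqrt(Q**2))
(R(D)*(-9))*(-5) = ((sqrt(2)*sqrt((-28)**2))*(-9))*(-5) = ((sqrt(2)*sqrt(784))*(-9))*(-5) = ((sqrt(2)*28)*(-9))*(-5) = ((28*sqrt(2))*(-9))*(-5) = -252*sqrt(2)*(-5) = 1260*sqrt(2)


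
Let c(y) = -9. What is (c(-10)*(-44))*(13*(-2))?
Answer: -10296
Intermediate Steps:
(c(-10)*(-44))*(13*(-2)) = (-9*(-44))*(13*(-2)) = 396*(-26) = -10296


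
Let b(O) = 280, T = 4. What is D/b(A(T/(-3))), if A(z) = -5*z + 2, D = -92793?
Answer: -92793/280 ≈ -331.40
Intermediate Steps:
A(z) = 2 - 5*z
D/b(A(T/(-3))) = -92793/280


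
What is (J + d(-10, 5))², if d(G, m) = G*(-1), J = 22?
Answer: 1024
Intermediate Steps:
d(G, m) = -G
(J + d(-10, 5))² = (22 - 1*(-10))² = (22 + 10)² = 32² = 1024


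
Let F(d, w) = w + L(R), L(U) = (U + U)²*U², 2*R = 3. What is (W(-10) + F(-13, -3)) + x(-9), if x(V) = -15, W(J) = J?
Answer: -31/4 ≈ -7.7500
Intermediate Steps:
R = 3/2 (R = (½)*3 = 3/2 ≈ 1.5000)
L(U) = 4*U⁴ (L(U) = (2*U)²*U² = (4*U²)*U² = 4*U⁴)
F(d, w) = 81/4 + w (F(d, w) = w + 4*(3/2)⁴ = w + 4*(81/16) = w + 81/4 = 81/4 + w)
(W(-10) + F(-13, -3)) + x(-9) = (-10 + (81/4 - 3)) - 15 = (-10 + 69/4) - 15 = 29/4 - 15 = -31/4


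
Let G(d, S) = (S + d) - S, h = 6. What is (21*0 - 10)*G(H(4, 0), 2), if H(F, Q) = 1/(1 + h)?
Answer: -10/7 ≈ -1.4286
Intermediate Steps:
H(F, Q) = ⅐ (H(F, Q) = 1/(1 + 6) = 1/7 = ⅐)
G(d, S) = d
(21*0 - 10)*G(H(4, 0), 2) = (21*0 - 10)*(⅐) = (0 - 10)*(⅐) = -10*⅐ = -10/7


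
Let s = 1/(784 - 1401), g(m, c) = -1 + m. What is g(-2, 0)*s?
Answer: 3/617 ≈ 0.0048622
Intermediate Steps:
s = -1/617 (s = 1/(-617) = -1/617 ≈ -0.0016207)
g(-2, 0)*s = (-1 - 2)*(-1/617) = -3*(-1/617) = 3/617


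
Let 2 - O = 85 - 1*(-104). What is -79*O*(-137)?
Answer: -2023901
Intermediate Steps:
O = -187 (O = 2 - (85 - 1*(-104)) = 2 - (85 + 104) = 2 - 1*189 = 2 - 189 = -187)
-79*O*(-137) = -79*(-187)*(-137) = 14773*(-137) = -2023901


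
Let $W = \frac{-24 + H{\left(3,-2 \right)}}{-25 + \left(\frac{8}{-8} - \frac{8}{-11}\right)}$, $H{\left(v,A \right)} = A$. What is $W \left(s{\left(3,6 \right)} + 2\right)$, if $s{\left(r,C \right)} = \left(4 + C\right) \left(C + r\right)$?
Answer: $\frac{13156}{139} \approx 94.647$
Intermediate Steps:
$W = \frac{143}{139}$ ($W = \frac{-24 - 2}{-25 + \left(\frac{8}{-8} - \frac{8}{-11}\right)} = - \frac{26}{-25 + \left(8 \left(- \frac{1}{8}\right) - - \frac{8}{11}\right)} = - \frac{26}{-25 + \left(-1 + \frac{8}{11}\right)} = - \frac{26}{-25 - \frac{3}{11}} = - \frac{26}{- \frac{278}{11}} = \left(-26\right) \left(- \frac{11}{278}\right) = \frac{143}{139} \approx 1.0288$)
$W \left(s{\left(3,6 \right)} + 2\right) = \frac{143 \left(\left(6^{2} + 4 \cdot 6 + 4 \cdot 3 + 6 \cdot 3\right) + 2\right)}{139} = \frac{143 \left(\left(36 + 24 + 12 + 18\right) + 2\right)}{139} = \frac{143 \left(90 + 2\right)}{139} = \frac{143}{139} \cdot 92 = \frac{13156}{139}$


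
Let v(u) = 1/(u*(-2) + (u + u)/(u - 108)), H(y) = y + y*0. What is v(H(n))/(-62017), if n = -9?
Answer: -13/14636012 ≈ -8.8822e-7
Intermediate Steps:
H(y) = y (H(y) = y + 0 = y)
v(u) = 1/(-2*u + 2*u/(-108 + u)) (v(u) = 1/(-2*u + (2*u)/(-108 + u)) = 1/(-2*u + 2*u/(-108 + u)))
v(H(n))/(-62017) = ((½)*(108 - 1*(-9))/(-9*(-109 - 9)))/(-62017) = ((½)*(-⅑)*(108 + 9)/(-118))*(-1/62017) = ((½)*(-⅑)*(-1/118)*117)*(-1/62017) = (13/236)*(-1/62017) = -13/14636012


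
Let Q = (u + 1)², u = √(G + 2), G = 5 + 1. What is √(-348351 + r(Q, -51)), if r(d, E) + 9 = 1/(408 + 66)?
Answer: I*√78268130886/474 ≈ 590.22*I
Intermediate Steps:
G = 6
u = 2*√2 (u = √(6 + 2) = √8 = 2*√2 ≈ 2.8284)
Q = (1 + 2*√2)² (Q = (2*√2 + 1)² = (1 + 2*√2)² ≈ 14.657)
r(d, E) = -4265/474 (r(d, E) = -9 + 1/(408 + 66) = -9 + 1/474 = -4265/474)
√(-348351 + r(Q, -51)) = √(-348351 - 4265/474) = √(-165122639/474) = I*√78268130886/474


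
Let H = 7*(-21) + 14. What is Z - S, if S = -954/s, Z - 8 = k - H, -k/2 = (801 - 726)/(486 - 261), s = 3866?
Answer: 815224/5799 ≈ 140.58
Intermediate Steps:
k = -⅔ (k = -2*(801 - 726)/(486 - 261) = -150/225 = -2*⅓ = -⅔ ≈ -0.66667)
H = -133 (H = -147 + 14 = -133)
Z = 421/3 (Z = 8 + (-⅔ - 1*(-133)) = 8 + (-⅔ + 133) = 8 + 397/3 = 421/3 ≈ 140.33)
S = -477/1933 (S = -954/3866 = -954*1/3866 = -477/1933 ≈ -0.24677)
Z - S = 421/3 - 1*(-477/1933) = 421/3 + 477/1933 = 815224/5799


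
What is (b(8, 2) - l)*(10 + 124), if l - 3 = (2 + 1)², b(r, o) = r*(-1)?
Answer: -2680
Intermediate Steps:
b(r, o) = -r
l = 12 (l = 3 + (2 + 1)² = 3 + 3² = 3 + 9 = 12)
(b(8, 2) - l)*(10 + 124) = (-1*8 - 1*12)*(10 + 124) = (-8 - 12)*134 = -20*134 = -2680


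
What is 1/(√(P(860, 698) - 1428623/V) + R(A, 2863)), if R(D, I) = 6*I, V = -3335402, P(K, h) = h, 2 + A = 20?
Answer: 2728358836/46867637154369 - √17618933719118/46867637154369 ≈ 5.8125e-5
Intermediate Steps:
A = 18 (A = -2 + 20 = 18)
1/(√(P(860, 698) - 1428623/V) + R(A, 2863)) = 1/(√(698 - 1428623/(-3335402)) + 6*2863) = 1/(√(698 - 1428623*(-1/3335402)) + 17178) = 1/(√(698 + 204089/476486) + 17178) = 1/(√(332791317/476486) + 17178) = 1/(3*√17618933719118/476486 + 17178) = 1/(17178 + 3*√17618933719118/476486)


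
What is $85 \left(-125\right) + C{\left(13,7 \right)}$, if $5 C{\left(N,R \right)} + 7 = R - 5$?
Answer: $-10626$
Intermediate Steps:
$C{\left(N,R \right)} = - \frac{12}{5} + \frac{R}{5}$ ($C{\left(N,R \right)} = - \frac{7}{5} + \frac{R - 5}{5} = - \frac{7}{5} + \frac{-5 + R}{5} = - \frac{7}{5} + \left(-1 + \frac{R}{5}\right) = - \frac{12}{5} + \frac{R}{5}$)
$85 \left(-125\right) + C{\left(13,7 \right)} = 85 \left(-125\right) + \left(- \frac{12}{5} + \frac{1}{5} \cdot 7\right) = -10625 + \left(- \frac{12}{5} + \frac{7}{5}\right) = -10625 - 1 = -10626$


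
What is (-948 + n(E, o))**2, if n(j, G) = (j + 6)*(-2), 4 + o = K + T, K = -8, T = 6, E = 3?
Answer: 933156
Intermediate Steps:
o = -6 (o = -4 + (-8 + 6) = -4 - 2 = -6)
n(j, G) = -12 - 2*j (n(j, G) = (6 + j)*(-2) = -12 - 2*j)
(-948 + n(E, o))**2 = (-948 + (-12 - 2*3))**2 = (-948 + (-12 - 6))**2 = (-948 - 18)**2 = (-966)**2 = 933156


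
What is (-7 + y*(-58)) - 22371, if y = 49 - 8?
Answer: -24756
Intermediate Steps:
y = 41
(-7 + y*(-58)) - 22371 = (-7 + 41*(-58)) - 22371 = (-7 - 2378) - 22371 = -2385 - 22371 = -24756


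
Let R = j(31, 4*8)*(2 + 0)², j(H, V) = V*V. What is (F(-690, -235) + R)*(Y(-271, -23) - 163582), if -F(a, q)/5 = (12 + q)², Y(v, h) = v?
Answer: 40070087297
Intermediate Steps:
F(a, q) = -5*(12 + q)²
j(H, V) = V²
R = 4096 (R = (4*8)²*(2 + 0)² = 32²*2² = 1024*4 = 4096)
(F(-690, -235) + R)*(Y(-271, -23) - 163582) = (-5*(12 - 235)² + 4096)*(-271 - 163582) = (-5*(-223)² + 4096)*(-163853) = (-5*49729 + 4096)*(-163853) = (-248645 + 4096)*(-163853) = -244549*(-163853) = 40070087297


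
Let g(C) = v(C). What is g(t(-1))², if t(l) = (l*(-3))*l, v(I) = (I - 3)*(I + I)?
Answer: 1296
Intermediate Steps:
v(I) = 2*I*(-3 + I) (v(I) = (-3 + I)*(2*I) = 2*I*(-3 + I))
t(l) = -3*l² (t(l) = (-3*l)*l = -3*l²)
g(C) = 2*C*(-3 + C)
g(t(-1))² = (2*(-3*(-1)²)*(-3 - 3*(-1)²))² = (2*(-3*1)*(-3 - 3*1))² = (2*(-3)*(-3 - 3))² = (2*(-3)*(-6))² = 36² = 1296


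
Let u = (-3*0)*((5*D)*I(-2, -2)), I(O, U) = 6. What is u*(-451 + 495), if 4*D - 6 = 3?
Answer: 0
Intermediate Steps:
D = 9/4 (D = 3/2 + (¼)*3 = 3/2 + ¾ = 9/4 ≈ 2.2500)
u = 0 (u = (-3*0)*((5*(9/4))*6) = 0*((45/4)*6) = 0*(135/2) = 0)
u*(-451 + 495) = 0*(-451 + 495) = 0*44 = 0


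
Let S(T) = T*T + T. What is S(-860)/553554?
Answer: 369370/276777 ≈ 1.3345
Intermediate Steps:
S(T) = T + T**2 (S(T) = T**2 + T = T + T**2)
S(-860)/553554 = -860*(1 - 860)/553554 = -860*(-859)*(1/553554) = 738740*(1/553554) = 369370/276777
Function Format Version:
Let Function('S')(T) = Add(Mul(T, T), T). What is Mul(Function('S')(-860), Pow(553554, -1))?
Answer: Rational(369370, 276777) ≈ 1.3345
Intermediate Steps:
Function('S')(T) = Add(T, Pow(T, 2)) (Function('S')(T) = Add(Pow(T, 2), T) = Add(T, Pow(T, 2)))
Mul(Function('S')(-860), Pow(553554, -1)) = Mul(Mul(-860, Add(1, -860)), Pow(553554, -1)) = Mul(Mul(-860, -859), Rational(1, 553554)) = Mul(738740, Rational(1, 553554)) = Rational(369370, 276777)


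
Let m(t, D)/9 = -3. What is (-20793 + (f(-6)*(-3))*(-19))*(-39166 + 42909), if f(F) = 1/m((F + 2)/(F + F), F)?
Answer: -700524908/9 ≈ -7.7836e+7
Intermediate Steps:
m(t, D) = -27 (m(t, D) = 9*(-3) = -27)
f(F) = -1/27 (f(F) = 1/(-27) = -1/27)
(-20793 + (f(-6)*(-3))*(-19))*(-39166 + 42909) = (-20793 - 1/27*(-3)*(-19))*(-39166 + 42909) = (-20793 + (1/9)*(-19))*3743 = (-20793 - 19/9)*3743 = -187156/9*3743 = -700524908/9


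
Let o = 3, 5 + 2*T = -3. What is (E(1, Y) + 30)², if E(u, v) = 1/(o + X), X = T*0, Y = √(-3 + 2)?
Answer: 8281/9 ≈ 920.11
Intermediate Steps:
Y = I (Y = √(-1) = I ≈ 1.0*I)
T = -4 (T = -5/2 + (½)*(-3) = -5/2 - 3/2 = -4)
X = 0 (X = -4*0 = 0)
E(u, v) = ⅓ (E(u, v) = 1/(3 + 0) = 1/3 = ⅓)
(E(1, Y) + 30)² = (⅓ + 30)² = (91/3)² = 8281/9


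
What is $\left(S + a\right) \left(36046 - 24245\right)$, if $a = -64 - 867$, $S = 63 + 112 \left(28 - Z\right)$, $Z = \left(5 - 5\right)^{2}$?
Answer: $26764668$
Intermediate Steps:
$Z = 0$ ($Z = 0^{2} = 0$)
$S = 3199$ ($S = 63 + 112 \left(28 - 0\right) = 63 + 112 \left(28 + 0\right) = 63 + 112 \cdot 28 = 63 + 3136 = 3199$)
$a = -931$ ($a = -64 - 867 = -931$)
$\left(S + a\right) \left(36046 - 24245\right) = \left(3199 - 931\right) \left(36046 - 24245\right) = 2268 \cdot 11801 = 26764668$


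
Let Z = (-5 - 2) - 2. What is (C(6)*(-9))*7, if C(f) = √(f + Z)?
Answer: -63*I*√3 ≈ -109.12*I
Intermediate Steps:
Z = -9 (Z = -7 - 2 = -9)
C(f) = √(-9 + f) (C(f) = √(f - 9) = √(-9 + f))
(C(6)*(-9))*7 = (√(-9 + 6)*(-9))*7 = (√(-3)*(-9))*7 = ((I*√3)*(-9))*7 = -9*I*√3*7 = -63*I*√3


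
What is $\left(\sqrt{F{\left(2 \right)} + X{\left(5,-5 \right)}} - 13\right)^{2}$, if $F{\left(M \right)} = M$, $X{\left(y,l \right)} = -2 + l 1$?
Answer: $\left(13 - i \sqrt{5}\right)^{2} \approx 164.0 - 58.138 i$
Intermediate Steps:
$X{\left(y,l \right)} = -2 + l$
$\left(\sqrt{F{\left(2 \right)} + X{\left(5,-5 \right)}} - 13\right)^{2} = \left(\sqrt{2 - 7} - 13\right)^{2} = \left(\sqrt{-5} - 13\right)^{2} = \left(i \sqrt{5} - 13\right)^{2} = \left(-13 + i \sqrt{5}\right)^{2}$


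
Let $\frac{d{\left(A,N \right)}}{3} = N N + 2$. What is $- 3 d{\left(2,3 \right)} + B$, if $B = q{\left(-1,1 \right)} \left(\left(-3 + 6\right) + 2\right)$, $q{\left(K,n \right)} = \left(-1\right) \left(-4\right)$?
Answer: $-79$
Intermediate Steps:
$q{\left(K,n \right)} = 4$
$d{\left(A,N \right)} = 6 + 3 N^{2}$ ($d{\left(A,N \right)} = 3 \left(N N + 2\right) = 3 \left(N^{2} + 2\right) = 3 \left(2 + N^{2}\right) = 6 + 3 N^{2}$)
$B = 20$ ($B = 4 \left(\left(-3 + 6\right) + 2\right) = 4 \left(3 + 2\right) = 4 \cdot 5 = 20$)
$- 3 d{\left(2,3 \right)} + B = - 3 \left(6 + 3 \cdot 3^{2}\right) + 20 = - 3 \left(6 + 3 \cdot 9\right) + 20 = - 3 \left(6 + 27\right) + 20 = \left(-3\right) 33 + 20 = -99 + 20 = -79$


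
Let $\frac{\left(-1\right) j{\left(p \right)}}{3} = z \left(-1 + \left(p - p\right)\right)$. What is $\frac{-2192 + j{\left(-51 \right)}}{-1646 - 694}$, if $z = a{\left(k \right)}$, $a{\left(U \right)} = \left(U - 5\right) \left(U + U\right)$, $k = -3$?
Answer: $\frac{512}{585} \approx 0.87521$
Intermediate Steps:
$a{\left(U \right)} = 2 U \left(-5 + U\right)$ ($a{\left(U \right)} = \left(-5 + U\right) 2 U = 2 U \left(-5 + U\right)$)
$z = 48$ ($z = 2 \left(-3\right) \left(-5 - 3\right) = 2 \left(-3\right) \left(-8\right) = 48$)
$j{\left(p \right)} = 144$ ($j{\left(p \right)} = - 3 \cdot 48 \left(-1 + \left(p - p\right)\right) = - 3 \cdot 48 \left(-1 + 0\right) = - 3 \cdot 48 \left(-1\right) = \left(-3\right) \left(-48\right) = 144$)
$\frac{-2192 + j{\left(-51 \right)}}{-1646 - 694} = \frac{-2192 + 144}{-1646 - 694} = - \frac{2048}{-2340} = \left(-2048\right) \left(- \frac{1}{2340}\right) = \frac{512}{585}$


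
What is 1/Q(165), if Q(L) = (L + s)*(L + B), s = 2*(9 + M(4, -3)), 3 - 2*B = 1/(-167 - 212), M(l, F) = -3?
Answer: 379/11169408 ≈ 3.3932e-5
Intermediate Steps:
B = 569/379 (B = 3/2 - 1/(2*(-167 - 212)) = 3/2 - 1/2/(-379) = 3/2 - 1/2*(-1/379) = 3/2 + 1/758 = 569/379 ≈ 1.5013)
s = 12 (s = 2*(9 - 3) = 2*6 = 12)
Q(L) = (12 + L)*(569/379 + L) (Q(L) = (L + 12)*(L + 569/379) = (12 + L)*(569/379 + L))
1/Q(165) = 1/(6828/379 + 165**2 + (5117/379)*165) = 1/(6828/379 + 27225 + 844305/379) = 1/(11169408/379) = 379/11169408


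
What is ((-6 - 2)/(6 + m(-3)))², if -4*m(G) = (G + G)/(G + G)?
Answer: 1024/529 ≈ 1.9357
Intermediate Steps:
m(G) = -¼ (m(G) = -(G + G)/(4*(G + G)) = -2*G/(4*(2*G)) = -2*G*1/(2*G)/4 = -¼*1 = -¼)
((-6 - 2)/(6 + m(-3)))² = ((-6 - 2)/(6 - ¼))² = (-8/23/4)² = (-8*4/23)² = (-32/23)² = 1024/529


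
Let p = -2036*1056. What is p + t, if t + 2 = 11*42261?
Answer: -1685147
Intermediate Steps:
p = -2150016
t = 464869 (t = -2 + 11*42261 = -2 + 464871 = 464869)
p + t = -2150016 + 464869 = -1685147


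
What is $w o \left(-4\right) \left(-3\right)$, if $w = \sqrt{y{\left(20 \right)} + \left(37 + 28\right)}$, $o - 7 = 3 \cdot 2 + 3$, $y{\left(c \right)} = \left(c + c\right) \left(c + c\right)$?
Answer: $576 \sqrt{185} \approx 7834.4$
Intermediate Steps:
$y{\left(c \right)} = 4 c^{2}$ ($y{\left(c \right)} = 2 c 2 c = 4 c^{2}$)
$o = 16$ ($o = 7 + \left(3 \cdot 2 + 3\right) = 7 + \left(6 + 3\right) = 7 + 9 = 16$)
$w = 3 \sqrt{185}$ ($w = \sqrt{4 \cdot 20^{2} + \left(37 + 28\right)} = \sqrt{4 \cdot 400 + 65} = \sqrt{1600 + 65} = \sqrt{1665} = 3 \sqrt{185} \approx 40.804$)
$w o \left(-4\right) \left(-3\right) = 3 \sqrt{185} \cdot 16 \left(-4\right) \left(-3\right) = 3 \sqrt{185} \left(\left(-64\right) \left(-3\right)\right) = 3 \sqrt{185} \cdot 192 = 576 \sqrt{185}$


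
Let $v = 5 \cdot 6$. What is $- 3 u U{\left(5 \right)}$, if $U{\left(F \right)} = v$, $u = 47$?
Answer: $-4230$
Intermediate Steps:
$v = 30$
$U{\left(F \right)} = 30$
$- 3 u U{\left(5 \right)} = \left(-3\right) 47 \cdot 30 = \left(-141\right) 30 = -4230$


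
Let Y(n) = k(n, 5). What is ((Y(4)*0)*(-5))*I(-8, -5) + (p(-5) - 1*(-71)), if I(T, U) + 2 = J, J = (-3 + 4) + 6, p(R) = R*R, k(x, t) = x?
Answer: 96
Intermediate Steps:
Y(n) = n
p(R) = R²
J = 7 (J = 1 + 6 = 7)
I(T, U) = 5 (I(T, U) = -2 + 7 = 5)
((Y(4)*0)*(-5))*I(-8, -5) + (p(-5) - 1*(-71)) = ((4*0)*(-5))*5 + ((-5)² - 1*(-71)) = (0*(-5))*5 + (25 + 71) = 0*5 + 96 = 0 + 96 = 96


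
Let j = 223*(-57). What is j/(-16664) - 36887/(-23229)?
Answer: 909948787/387088056 ≈ 2.3508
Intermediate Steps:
j = -12711
j/(-16664) - 36887/(-23229) = -12711/(-16664) - 36887/(-23229) = -12711*(-1/16664) - 36887*(-1/23229) = 12711/16664 + 36887/23229 = 909948787/387088056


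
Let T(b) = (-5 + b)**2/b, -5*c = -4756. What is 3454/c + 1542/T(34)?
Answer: 4549511/68962 ≈ 65.971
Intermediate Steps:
c = 4756/5 (c = -1/5*(-4756) = 4756/5 ≈ 951.20)
T(b) = (-5 + b)**2/b
3454/c + 1542/T(34) = 3454/(4756/5) + 1542/(((-5 + 34)**2/34)) = 3454*(5/4756) + 1542/(((1/34)*29**2)) = 8635/2378 + 1542/(((1/34)*841)) = 8635/2378 + 1542/(841/34) = 8635/2378 + 1542*(34/841) = 8635/2378 + 52428/841 = 4549511/68962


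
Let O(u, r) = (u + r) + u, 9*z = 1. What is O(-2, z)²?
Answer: 1225/81 ≈ 15.123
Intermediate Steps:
z = ⅑ (z = (⅑)*1 = ⅑ ≈ 0.11111)
O(u, r) = r + 2*u (O(u, r) = (r + u) + u = r + 2*u)
O(-2, z)² = (⅑ + 2*(-2))² = (⅑ - 4)² = (-35/9)² = 1225/81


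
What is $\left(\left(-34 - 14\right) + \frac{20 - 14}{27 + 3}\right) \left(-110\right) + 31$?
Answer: $5289$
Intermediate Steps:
$\left(\left(-34 - 14\right) + \frac{20 - 14}{27 + 3}\right) \left(-110\right) + 31 = \left(-48 + \frac{6}{30}\right) \left(-110\right) + 31 = \left(-48 + 6 \cdot \frac{1}{30}\right) \left(-110\right) + 31 = \left(-48 + \frac{1}{5}\right) \left(-110\right) + 31 = \left(- \frac{239}{5}\right) \left(-110\right) + 31 = 5258 + 31 = 5289$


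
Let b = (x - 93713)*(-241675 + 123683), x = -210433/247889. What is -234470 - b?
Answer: -2741086887695510/247889 ≈ -1.1058e+10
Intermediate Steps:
x = -210433/247889 (x = -210433*1/247889 = -210433/247889 ≈ -0.84890)
b = 2741028765161680/247889 (b = (-210433/247889 - 93713)*(-241675 + 123683) = -23230632290/247889*(-117992) = 2741028765161680/247889 ≈ 1.1057e+10)
-234470 - b = -234470 - 1*2741028765161680/247889 = -234470 - 2741028765161680/247889 = -2741086887695510/247889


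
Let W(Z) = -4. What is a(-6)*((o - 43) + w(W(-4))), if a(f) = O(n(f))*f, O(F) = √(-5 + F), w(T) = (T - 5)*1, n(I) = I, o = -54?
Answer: 636*I*√11 ≈ 2109.4*I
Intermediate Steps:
w(T) = -5 + T (w(T) = (-5 + T)*1 = -5 + T)
a(f) = f*√(-5 + f) (a(f) = √(-5 + f)*f = f*√(-5 + f))
a(-6)*((o - 43) + w(W(-4))) = (-6*√(-5 - 6))*((-54 - 43) + (-5 - 4)) = (-6*I*√11)*(-97 - 9) = -6*I*√11*(-106) = 636*I*√11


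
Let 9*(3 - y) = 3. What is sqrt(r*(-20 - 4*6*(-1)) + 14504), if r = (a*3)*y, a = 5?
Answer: 2*sqrt(3666) ≈ 121.09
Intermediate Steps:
y = 8/3 (y = 3 - 1/9*3 = 3 - 1/3 = 8/3 ≈ 2.6667)
r = 40 (r = (5*3)*(8/3) = 15*(8/3) = 40)
sqrt(r*(-20 - 4*6*(-1)) + 14504) = sqrt(40*(-20 - 4*6*(-1)) + 14504) = sqrt(40*(-20 - 24*(-1)) + 14504) = sqrt(40*(-20 + 24) + 14504) = sqrt(40*4 + 14504) = sqrt(160 + 14504) = sqrt(14664) = 2*sqrt(3666)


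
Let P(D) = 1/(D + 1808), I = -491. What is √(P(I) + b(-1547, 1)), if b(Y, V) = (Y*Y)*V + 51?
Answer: √4151083145457/1317 ≈ 1547.0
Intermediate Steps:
b(Y, V) = 51 + V*Y² (b(Y, V) = Y²*V + 51 = V*Y² + 51 = 51 + V*Y²)
P(D) = 1/(1808 + D)
√(P(I) + b(-1547, 1)) = √(1/(1808 - 491) + (51 + 1*(-1547)²)) = √(1/1317 + (51 + 1*2393209)) = √(1/1317 + (51 + 2393209)) = √(1/1317 + 2393260) = √(3151923421/1317) = √4151083145457/1317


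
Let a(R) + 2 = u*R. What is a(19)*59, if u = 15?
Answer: 16697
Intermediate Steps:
a(R) = -2 + 15*R
a(19)*59 = (-2 + 15*19)*59 = (-2 + 285)*59 = 283*59 = 16697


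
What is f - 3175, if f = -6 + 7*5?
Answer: -3146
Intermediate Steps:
f = 29 (f = -6 + 35 = 29)
f - 3175 = 29 - 3175 = -3146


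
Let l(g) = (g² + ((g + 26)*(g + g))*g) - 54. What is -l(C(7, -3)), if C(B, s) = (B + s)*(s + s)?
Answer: -2826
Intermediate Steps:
C(B, s) = 2*s*(B + s) (C(B, s) = (B + s)*(2*s) = 2*s*(B + s))
l(g) = -54 + g² + 2*g²*(26 + g) (l(g) = (g² + ((26 + g)*(2*g))*g) - 54 = (g² + (2*g*(26 + g))*g) - 54 = (g² + 2*g²*(26 + g)) - 54 = -54 + g² + 2*g²*(26 + g))
-l(C(7, -3)) = -(-54 + 2*(2*(-3)*(7 - 3))³ + 53*(2*(-3)*(7 - 3))²) = -(-54 + 2*(2*(-3)*4)³ + 53*(2*(-3)*4)²) = -(-54 + 2*(-24)³ + 53*(-24)²) = -(-54 + 2*(-13824) + 53*576) = -(-54 - 27648 + 30528) = -1*2826 = -2826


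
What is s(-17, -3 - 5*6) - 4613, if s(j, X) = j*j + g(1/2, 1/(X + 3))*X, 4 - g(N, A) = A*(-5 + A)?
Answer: -1335139/300 ≈ -4450.5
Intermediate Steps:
g(N, A) = 4 - A*(-5 + A)
s(j, X) = j² + X*(4 - 1/(3 + X)² + 5/(3 + X)) (s(j, X) = j*j + (4 - (1/(X + 3))² + 5/(X + 3))*X = j² + (4 - (1/(3 + X))² + 5/(3 + X))*X = j² + (4 - 1/(3 + X)² + 5/(3 + X))*X = j² + X*(4 - 1/(3 + X)² + 5/(3 + X)))
s(-17, -3 - 5*6) - 4613 = ((-17)² + 4*(-3 - 5*6) - (-3 - 5*6)²/(3 + (-3 - 5*6))³ - 3*(-3 - 5*6)/(3 + (-3 - 5*6))³ + 5*(-3 - 5*6)/(3 + (-3 - 5*6))) - 4613 = (289 + 4*(-3 - 30) - (-3 - 30)²/(3 + (-3 - 30))³ - 3*(-3 - 30)/(3 + (-3 - 30))³ + 5*(-3 - 30)/(3 + (-3 - 30))) - 4613 = (289 + 4*(-33) - 1*(-33)²/(3 - 33)³ - 3*(-33)/(3 - 33)³ + 5*(-33)/(3 - 33)) - 4613 = (289 - 132 - 1*1089/(-30)³ - 3*(-33)/(-30)³ + 5*(-33)/(-30)) - 4613 = (289 - 132 - 1*1089*(-1/27000) - 3*(-33)*(-1/27000) + 5*(-33)*(-1/30)) - 4613 = (289 - 132 + 121/3000 - 11/3000 + 11/2) - 4613 = 48761/300 - 4613 = -1335139/300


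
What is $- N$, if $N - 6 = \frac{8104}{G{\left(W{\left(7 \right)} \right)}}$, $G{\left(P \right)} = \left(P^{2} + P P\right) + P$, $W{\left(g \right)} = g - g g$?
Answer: $- \frac{14510}{1743} \approx -8.3247$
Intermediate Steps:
$W{\left(g \right)} = g - g^{2}$
$G{\left(P \right)} = P + 2 P^{2}$ ($G{\left(P \right)} = \left(P^{2} + P^{2}\right) + P = 2 P^{2} + P = P + 2 P^{2}$)
$N = \frac{14510}{1743}$ ($N = 6 + \frac{8104}{7 \left(1 - 7\right) \left(1 + 2 \cdot 7 \left(1 - 7\right)\right)} = 6 + \frac{8104}{7 \left(-6\right) \left(1 + 2 \cdot 7 \left(-6\right)\right)} = 6 + \frac{8104}{\left(-42\right) \left(1 + 2 \left(-42\right)\right)} = 6 + \frac{8104}{\left(-42\right) \left(1 - 84\right)} = 6 + \frac{8104}{\left(-42\right) \left(-83\right)} = 6 + \frac{8104}{3486} = 6 + 8104 \cdot \frac{1}{3486} = 6 + \frac{4052}{1743} = \frac{14510}{1743} \approx 8.3247$)
$- N = \left(-1\right) \frac{14510}{1743} = - \frac{14510}{1743}$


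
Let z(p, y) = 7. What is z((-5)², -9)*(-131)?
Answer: -917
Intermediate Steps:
z((-5)², -9)*(-131) = 7*(-131) = -917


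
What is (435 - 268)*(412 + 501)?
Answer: 152471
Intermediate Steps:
(435 - 268)*(412 + 501) = 167*913 = 152471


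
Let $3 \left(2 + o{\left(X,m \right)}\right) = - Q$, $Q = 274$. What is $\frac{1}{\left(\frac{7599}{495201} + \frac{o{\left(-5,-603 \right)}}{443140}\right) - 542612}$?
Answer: $- \frac{10972168557}{5953630158990779} \approx -1.8429 \cdot 10^{-6}$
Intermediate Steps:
$o{\left(X,m \right)} = - \frac{280}{3}$ ($o{\left(X,m \right)} = -2 + \frac{\left(-1\right) 274}{3} = -2 + \frac{1}{3} \left(-274\right) = -2 - \frac{274}{3} = - \frac{280}{3}$)
$\frac{1}{\left(\frac{7599}{495201} + \frac{o{\left(-5,-603 \right)}}{443140}\right) - 542612} = \frac{1}{\left(\frac{7599}{495201} - \frac{280}{3 \cdot 443140}\right) - 542612} = \frac{1}{\left(7599 \cdot \frac{1}{495201} - \frac{14}{66471}\right) - 542612} = \frac{1}{\left(\frac{2533}{165067} - \frac{14}{66471}\right) - 542612} = \frac{1}{\frac{166060105}{10972168557} - 542612} = \frac{1}{- \frac{5953630158990779}{10972168557}} = - \frac{10972168557}{5953630158990779}$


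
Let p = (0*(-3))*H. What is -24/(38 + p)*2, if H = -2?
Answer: -24/19 ≈ -1.2632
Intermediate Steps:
p = 0 (p = (0*(-3))*(-2) = 0*(-2) = 0)
-24/(38 + p)*2 = -24/(38 + 0)*2 = -24/38*2 = -24*1/38*2 = -12/19*2 = -24/19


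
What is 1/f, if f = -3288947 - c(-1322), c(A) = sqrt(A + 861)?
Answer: I/(sqrt(461) - 3288947*I) ≈ -3.0405e-7 + 1.9849e-12*I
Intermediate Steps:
c(A) = sqrt(861 + A)
f = -3288947 - I*sqrt(461) (f = -3288947 - sqrt(861 - 1322) = -3288947 - sqrt(-461) = -3288947 - I*sqrt(461) ≈ -3.2889e+6 - 21.471*I)
1/f = 1/(-3288947 - I*sqrt(461))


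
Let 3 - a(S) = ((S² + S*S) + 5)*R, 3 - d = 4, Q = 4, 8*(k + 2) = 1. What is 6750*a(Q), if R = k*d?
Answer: -1792125/4 ≈ -4.4803e+5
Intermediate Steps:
k = -15/8 (k = -2 + (⅛)*1 = -2 + ⅛ = -15/8 ≈ -1.8750)
d = -1 (d = 3 - 1*4 = 3 - 4 = -1)
R = 15/8 (R = -15/8*(-1) = 15/8 ≈ 1.8750)
a(S) = -51/8 - 15*S²/4 (a(S) = 3 - ((S² + S*S) + 5)*15/8 = 3 - ((S² + S²) + 5)*15/8 = 3 - (2*S² + 5)*15/8 = 3 - (5 + 2*S²)*15/8 = 3 - (75/8 + 15*S²/4) = 3 + (-75/8 - 15*S²/4) = -51/8 - 15*S²/4)
6750*a(Q) = 6750*(-51/8 - 15/4*4²) = 6750*(-51/8 - 15/4*16) = 6750*(-51/8 - 60) = 6750*(-531/8) = -1792125/4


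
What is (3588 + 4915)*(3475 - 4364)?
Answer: -7559167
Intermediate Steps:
(3588 + 4915)*(3475 - 4364) = 8503*(-889) = -7559167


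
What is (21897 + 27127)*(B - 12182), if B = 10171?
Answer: -98587264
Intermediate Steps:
(21897 + 27127)*(B - 12182) = (21897 + 27127)*(10171 - 12182) = 49024*(-2011) = -98587264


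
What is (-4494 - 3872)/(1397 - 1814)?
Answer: 8366/417 ≈ 20.062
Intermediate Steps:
(-4494 - 3872)/(1397 - 1814) = -8366/(-417) = -8366*(-1/417) = 8366/417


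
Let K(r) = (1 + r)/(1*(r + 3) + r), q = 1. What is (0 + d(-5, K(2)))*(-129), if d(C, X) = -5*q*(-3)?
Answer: -1935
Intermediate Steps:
K(r) = (1 + r)/(3 + 2*r) (K(r) = (1 + r)/(1*(3 + r) + r) = (1 + r)/((3 + r) + r) = (1 + r)/(3 + 2*r))
d(C, X) = 15 (d(C, X) = -5*1*(-3) = -5*(-3) = 15)
(0 + d(-5, K(2)))*(-129) = (0 + 15)*(-129) = 15*(-129) = -1935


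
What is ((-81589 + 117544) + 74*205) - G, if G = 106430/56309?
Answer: 2878691195/56309 ≈ 51123.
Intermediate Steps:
G = 106430/56309 (G = 106430*(1/56309) = 106430/56309 ≈ 1.8901)
((-81589 + 117544) + 74*205) - G = ((-81589 + 117544) + 74*205) - 1*106430/56309 = (35955 + 15170) - 106430/56309 = 51125 - 106430/56309 = 2878691195/56309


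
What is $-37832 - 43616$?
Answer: $-81448$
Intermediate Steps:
$-37832 - 43616 = -81448$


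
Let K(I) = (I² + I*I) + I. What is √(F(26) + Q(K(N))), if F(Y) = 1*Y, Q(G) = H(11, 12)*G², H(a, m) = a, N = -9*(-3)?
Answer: √24257501 ≈ 4925.2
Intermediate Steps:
N = 27
K(I) = I + 2*I² (K(I) = (I² + I²) + I = 2*I² + I = I + 2*I²)
Q(G) = 11*G²
F(Y) = Y
√(F(26) + Q(K(N))) = √(26 + 11*(27*(1 + 2*27))²) = √(26 + 11*(27*(1 + 54))²) = √(26 + 11*(27*55)²) = √(26 + 11*1485²) = √(26 + 11*2205225) = √(26 + 24257475) = √24257501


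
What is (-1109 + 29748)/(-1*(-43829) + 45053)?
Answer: 28639/88882 ≈ 0.32221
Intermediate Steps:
(-1109 + 29748)/(-1*(-43829) + 45053) = 28639/(43829 + 45053) = 28639/88882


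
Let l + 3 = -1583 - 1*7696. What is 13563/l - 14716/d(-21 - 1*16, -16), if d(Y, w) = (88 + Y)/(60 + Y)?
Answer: -61614739/9282 ≈ -6638.1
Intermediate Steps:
d(Y, w) = (88 + Y)/(60 + Y)
l = -9282 (l = -3 + (-1583 - 1*7696) = -3 + (-1583 - 7696) = -3 - 9279 = -9282)
13563/l - 14716/d(-21 - 1*16, -16) = 13563/(-9282) - 14716*(60 + (-21 - 1*16))/(88 + (-21 - 1*16)) = 13563*(-1/9282) - 14716*(60 + (-21 - 16))/(88 + (-21 - 16)) = -4521/3094 - 14716*(60 - 37)/(88 - 37) = -4521/3094 - 14716/(51/23) = -4521/3094 - 14716/((1/23)*51) = -4521/3094 - 14716/51/23 = -4521/3094 - 14716*23/51 = -4521/3094 - 338468/51 = -61614739/9282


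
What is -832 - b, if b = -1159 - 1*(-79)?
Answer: 248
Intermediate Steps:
b = -1080 (b = -1159 + 79 = -1080)
-832 - b = -832 - 1*(-1080) = -832 + 1080 = 248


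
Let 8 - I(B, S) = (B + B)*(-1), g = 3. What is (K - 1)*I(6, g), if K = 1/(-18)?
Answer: -190/9 ≈ -21.111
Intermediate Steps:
I(B, S) = 8 + 2*B (I(B, S) = 8 - (B + B)*(-1) = 8 - 2*B*(-1) = 8 - (-2)*B = 8 + 2*B)
K = -1/18 ≈ -0.055556
(K - 1)*I(6, g) = (-1/18 - 1)*(8 + 2*6) = -19*(8 + 12)/18 = -19/18*20 = -190/9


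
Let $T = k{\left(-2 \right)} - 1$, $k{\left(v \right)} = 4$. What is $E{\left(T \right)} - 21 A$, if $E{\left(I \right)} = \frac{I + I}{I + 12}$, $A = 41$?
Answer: $- \frac{4303}{5} \approx -860.6$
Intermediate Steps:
$T = 3$ ($T = 4 - 1 = 3$)
$E{\left(I \right)} = \frac{2 I}{12 + I}$
$E{\left(T \right)} - 21 A = 2 \cdot 3 \frac{1}{12 + 3} - 861 = 2 \cdot 3 \cdot \frac{1}{15} - 861 = \frac{2}{5} - 861 = - \frac{4303}{5}$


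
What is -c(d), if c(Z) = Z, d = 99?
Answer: -99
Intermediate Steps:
-c(d) = -1*99 = -99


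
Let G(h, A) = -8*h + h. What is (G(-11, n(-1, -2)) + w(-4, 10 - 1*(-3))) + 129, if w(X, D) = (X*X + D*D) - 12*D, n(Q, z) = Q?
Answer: 235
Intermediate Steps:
w(X, D) = D² + X² - 12*D (w(X, D) = (X² + D²) - 12*D = (D² + X²) - 12*D = D² + X² - 12*D)
G(h, A) = -7*h
(G(-11, n(-1, -2)) + w(-4, 10 - 1*(-3))) + 129 = (-7*(-11) + ((10 - 1*(-3))² + (-4)² - 12*(10 - 1*(-3)))) + 129 = (77 + ((10 + 3)² + 16 - 12*(10 + 3))) + 129 = (77 + (13² + 16 - 12*13)) + 129 = (77 + (169 + 16 - 156)) + 129 = (77 + 29) + 129 = 106 + 129 = 235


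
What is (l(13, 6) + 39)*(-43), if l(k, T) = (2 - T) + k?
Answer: -2064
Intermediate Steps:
l(k, T) = 2 + k - T
(l(13, 6) + 39)*(-43) = ((2 + 13 - 1*6) + 39)*(-43) = ((2 + 13 - 6) + 39)*(-43) = (9 + 39)*(-43) = 48*(-43) = -2064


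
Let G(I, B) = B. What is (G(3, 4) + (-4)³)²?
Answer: 3600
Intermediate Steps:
(G(3, 4) + (-4)³)² = (4 + (-4)³)² = (4 - 64)² = (-60)² = 3600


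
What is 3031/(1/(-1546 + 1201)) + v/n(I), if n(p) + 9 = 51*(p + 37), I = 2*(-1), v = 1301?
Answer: -1857153019/1776 ≈ -1.0457e+6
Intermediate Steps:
I = -2
n(p) = 1878 + 51*p (n(p) = -9 + 51*(p + 37) = -9 + 51*(37 + p) = -9 + (1887 + 51*p) = 1878 + 51*p)
3031/(1/(-1546 + 1201)) + v/n(I) = 3031/(1/(-1546 + 1201)) + 1301/(1878 + 51*(-2)) = 3031/(1/(-345)) + 1301/(1878 - 102) = 3031/(-1/345) + 1301/1776 = 3031*(-345) + 1301*(1/1776) = -1045695 + 1301/1776 = -1857153019/1776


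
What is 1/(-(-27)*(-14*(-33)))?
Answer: 1/12474 ≈ 8.0167e-5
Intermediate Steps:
1/(-(-27)*(-14*(-33))) = 1/(-(-27)*462) = 1/(-1*(-12474)) = 1/12474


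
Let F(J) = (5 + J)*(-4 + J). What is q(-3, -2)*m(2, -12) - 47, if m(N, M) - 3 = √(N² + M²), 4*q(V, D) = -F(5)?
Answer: -109/2 - 5*√37 ≈ -84.914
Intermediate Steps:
F(J) = (-4 + J)*(5 + J)
q(V, D) = -5/2 (q(V, D) = (-(-20 + 5 + 5²))/4 = (-(-20 + 5 + 25))/4 = (-1*10)/4 = (¼)*(-10) = -5/2)
m(N, M) = 3 + √(M² + N²) (m(N, M) = 3 + √(N² + M²) = 3 + √(M² + N²))
q(-3, -2)*m(2, -12) - 47 = -5*(3 + √((-12)² + 2²))/2 - 47 = -5*(3 + √(144 + 4))/2 - 47 = -5*(3 + √148)/2 - 47 = -5*(3 + 2*√37)/2 - 47 = (-15/2 - 5*√37) - 47 = -109/2 - 5*√37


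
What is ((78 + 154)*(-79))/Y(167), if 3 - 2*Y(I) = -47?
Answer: -18328/25 ≈ -733.12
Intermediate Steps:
Y(I) = 25 (Y(I) = 3/2 - ½*(-47) = 3/2 + 47/2 = 25)
((78 + 154)*(-79))/Y(167) = ((78 + 154)*(-79))/25 = (232*(-79))*(1/25) = -18328*1/25 = -18328/25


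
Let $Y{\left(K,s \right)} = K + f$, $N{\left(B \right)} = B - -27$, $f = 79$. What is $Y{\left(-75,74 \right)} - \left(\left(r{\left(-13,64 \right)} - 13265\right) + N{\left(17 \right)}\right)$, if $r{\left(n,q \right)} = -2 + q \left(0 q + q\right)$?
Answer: $9131$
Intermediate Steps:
$N{\left(B \right)} = 27 + B$ ($N{\left(B \right)} = B + 27 = 27 + B$)
$Y{\left(K,s \right)} = 79 + K$ ($Y{\left(K,s \right)} = K + 79 = 79 + K$)
$r{\left(n,q \right)} = -2 + q^{2}$ ($r{\left(n,q \right)} = -2 + q \left(0 + q\right) = -2 + q q = -2 + q^{2}$)
$Y{\left(-75,74 \right)} - \left(\left(r{\left(-13,64 \right)} - 13265\right) + N{\left(17 \right)}\right) = \left(79 - 75\right) - \left(\left(\left(-2 + 64^{2}\right) - 13265\right) + \left(27 + 17\right)\right) = 4 - \left(\left(\left(-2 + 4096\right) - 13265\right) + 44\right) = 4 - \left(\left(4094 - 13265\right) + 44\right) = 4 - \left(-9171 + 44\right) = 4 - -9127 = 4 + 9127 = 9131$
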